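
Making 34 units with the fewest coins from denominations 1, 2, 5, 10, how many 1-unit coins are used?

34 = 3×10 + 2×2
Count of 1: 0

0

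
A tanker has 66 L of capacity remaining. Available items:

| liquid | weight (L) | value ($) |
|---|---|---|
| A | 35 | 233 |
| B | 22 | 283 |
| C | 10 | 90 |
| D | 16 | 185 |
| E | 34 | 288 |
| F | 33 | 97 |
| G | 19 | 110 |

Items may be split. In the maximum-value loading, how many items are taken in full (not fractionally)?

Sort by value per unit weight and fill in that order.
Order: B (283/22=12.86) > D (185/16=11.56) > C (90/10=9.00) > E (288/34=8.47) > A (233/35=6.66) > G (110/19=5.79) > F (97/33=2.94)
Fill: take B (22 @ 283) → take D (16 @ 185) → take C (10 @ 90) → take 18/34 of E → 152.47; 66/66 used.
3 item(s) taken whole; one partial (take 18/34 of E).

3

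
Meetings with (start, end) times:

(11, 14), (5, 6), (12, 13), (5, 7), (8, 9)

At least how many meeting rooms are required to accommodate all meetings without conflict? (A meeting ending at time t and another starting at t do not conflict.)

2

Count concurrent intervals with a sweep; the peak is the room count.
Events (time:±→running): 5:+→1 5:+→2 … peak 2.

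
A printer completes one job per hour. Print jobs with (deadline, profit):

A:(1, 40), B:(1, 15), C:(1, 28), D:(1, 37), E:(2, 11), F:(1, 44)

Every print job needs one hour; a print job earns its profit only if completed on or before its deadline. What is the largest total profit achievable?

55

Sort by profit descending; place each in the latest free slot ≤ its deadline.
By profit: F(d1,44), A(d1,40), D(d1,37), C(d1,28), B(d1,15), E(d2,11)
F→slot 1; A skipped; D skipped; C skipped; B skipped; E→slot 2.
Profit = 44 + 11 = 55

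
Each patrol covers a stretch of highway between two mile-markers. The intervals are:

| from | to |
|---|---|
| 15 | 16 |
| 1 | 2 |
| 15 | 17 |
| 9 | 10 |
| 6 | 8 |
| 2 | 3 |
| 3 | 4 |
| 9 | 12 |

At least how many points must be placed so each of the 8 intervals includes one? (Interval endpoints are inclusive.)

5

By right end: [1,2]  [2,3]  [3,4]  [6,8]  [9,10]  [9,12]  [15,16]  [15,17]
[1,2] uncovered → point at 2; [3,4] uncovered → point at 4; [6,8] uncovered → point at 8; [9,10] uncovered → point at 10; [15,16] uncovered → point at 16.
Points: 2, 4, 8, 10, 16 (5 total).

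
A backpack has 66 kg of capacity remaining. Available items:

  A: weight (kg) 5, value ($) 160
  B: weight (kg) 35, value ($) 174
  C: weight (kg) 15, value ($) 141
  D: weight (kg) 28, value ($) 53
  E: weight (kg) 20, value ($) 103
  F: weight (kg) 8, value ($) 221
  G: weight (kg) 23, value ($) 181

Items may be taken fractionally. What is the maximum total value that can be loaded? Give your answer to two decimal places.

Sort by value per unit weight and fill in that order.
Ratios (sorted): A 32.00, F 27.62, C 9.40, G 7.87, E 5.15, B 4.97, D 1.89
take A (5 @ 160); take F (8 @ 221); take C (15 @ 141); take G (23 @ 181); take 15/20 of E → 77.25. Capacity used 66/66.
Total value = 780.25

780.25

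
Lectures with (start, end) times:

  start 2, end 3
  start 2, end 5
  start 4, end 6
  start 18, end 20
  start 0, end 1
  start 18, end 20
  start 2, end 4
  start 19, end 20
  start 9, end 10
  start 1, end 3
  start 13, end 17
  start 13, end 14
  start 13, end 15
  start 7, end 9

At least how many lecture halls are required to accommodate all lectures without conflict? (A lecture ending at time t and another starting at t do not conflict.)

The answer is the maximum number of intervals overlapping at any instant.
starts: [0, 1, 2, 2, 2, 4, 7, 9, 13, 13, 13, 18, 18, 19]
ends:   [1, 3, 3, 4, 5, 6, 9, 10, 14, 15, 17, 20, 20, 20]
s0→1 e1→0 s1→1 s2→2 s2→3 s2→4  — peak 4.

4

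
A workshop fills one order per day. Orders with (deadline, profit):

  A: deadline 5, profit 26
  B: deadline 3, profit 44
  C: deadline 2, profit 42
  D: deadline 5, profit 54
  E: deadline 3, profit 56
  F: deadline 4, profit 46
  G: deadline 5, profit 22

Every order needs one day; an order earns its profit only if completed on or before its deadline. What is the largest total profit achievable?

Take jobs in profit order; each goes to the latest open slot no later than its deadline.
Profit order: E=56 D=54 F=46 B=44 C=42 A=26 G=22
Assign: E→slot 3, D→slot 5, F→slot 4, B→slot 2, C→slot 1, A skipped, G skipped.
Slots: [1:C] [2:B] [3:E] [4:F] [5:D]
Profit = 42 + 44 + 56 + 46 + 54 = 242

242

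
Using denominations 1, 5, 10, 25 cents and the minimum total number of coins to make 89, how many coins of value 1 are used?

4

Use the largest denomination that fits, subtract, and repeat.
89 = 3×25 + 1×10 + 4×1
Count of 1: 4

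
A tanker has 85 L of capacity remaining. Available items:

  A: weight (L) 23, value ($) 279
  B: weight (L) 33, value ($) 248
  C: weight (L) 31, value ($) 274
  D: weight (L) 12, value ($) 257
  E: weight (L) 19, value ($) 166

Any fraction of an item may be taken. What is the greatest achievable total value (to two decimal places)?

Greedy by value/weight ratio, highest first.
Order: D (257/12=21.42) > A (279/23=12.13) > C (274/31=8.84) > E (166/19=8.74) > B (248/33=7.52)
Fill: take D (12 @ 257) → take A (23 @ 279) → take C (31 @ 274) → take E (19 @ 166); 85/85 used.
Total value = 976.00

976.00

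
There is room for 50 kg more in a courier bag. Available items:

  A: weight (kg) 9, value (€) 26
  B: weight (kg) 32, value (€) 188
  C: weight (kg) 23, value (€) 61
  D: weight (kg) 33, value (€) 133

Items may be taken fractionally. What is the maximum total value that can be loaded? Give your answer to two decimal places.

Order: B (188/32=5.88) > D (133/33=4.03) > A (26/9=2.89) > C (61/23=2.65)
Fill: take B (32 @ 188) → take 18/33 of D → 72.55; 50/50 used.
Total value = 260.55

260.55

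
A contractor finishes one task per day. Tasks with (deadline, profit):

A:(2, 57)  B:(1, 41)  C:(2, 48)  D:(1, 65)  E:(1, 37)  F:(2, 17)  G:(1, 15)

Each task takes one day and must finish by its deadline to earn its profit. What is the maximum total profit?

Take jobs in profit order; each goes to the latest open slot no later than its deadline.
By profit: D(d1,65), A(d2,57), C(d2,48), B(d1,41), E(d1,37), F(d2,17), G(d1,15)
D→slot 1; A→slot 2; C skipped; B skipped; E skipped; F skipped; G skipped.
Profit = 65 + 57 = 122

122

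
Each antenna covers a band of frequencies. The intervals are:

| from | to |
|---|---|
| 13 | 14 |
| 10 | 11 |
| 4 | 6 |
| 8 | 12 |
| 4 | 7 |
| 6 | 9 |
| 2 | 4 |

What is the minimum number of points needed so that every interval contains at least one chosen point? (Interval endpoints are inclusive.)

By right end: [2,4]  [4,6]  [4,7]  [6,9]  [10,11]  [8,12]  [13,14]
[2,4] uncovered → point at 4; [6,9] uncovered → point at 9; [10,11] uncovered → point at 11; [13,14] uncovered → point at 14.
Points: 4, 9, 11, 14 (4 total).

4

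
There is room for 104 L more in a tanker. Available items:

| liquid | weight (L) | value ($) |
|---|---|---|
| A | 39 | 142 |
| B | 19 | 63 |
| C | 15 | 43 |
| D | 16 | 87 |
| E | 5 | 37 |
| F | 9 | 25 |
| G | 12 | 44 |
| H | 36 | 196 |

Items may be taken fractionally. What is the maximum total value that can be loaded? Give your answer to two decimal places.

491.44

Ratios (sorted): E 7.40, H 5.44, D 5.44, G 3.67, A 3.64, B 3.32, C 2.87, F 2.78
take E (5 @ 37); take H (36 @ 196); take D (16 @ 87); take G (12 @ 44); take 35/39 of A → 127.44. Capacity used 104/104.
Total value = 491.44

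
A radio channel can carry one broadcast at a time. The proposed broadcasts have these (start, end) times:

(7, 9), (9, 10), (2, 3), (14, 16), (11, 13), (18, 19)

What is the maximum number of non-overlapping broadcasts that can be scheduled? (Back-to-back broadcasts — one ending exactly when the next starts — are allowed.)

Sort by end time and greedily take each interval whose start is ≥ the last chosen end.
By end time: (2,3), (7,9), (9,10), (11,13), (14,16), (18,19).
Pick (2,3); next start ≥ 3 → (7,9); next start ≥ 9 → (9,10); next start ≥ 10 → (11,13); next start ≥ 13 → (14,16); next start ≥ 16 → (18,19).
Selected 6 broadcasts.

6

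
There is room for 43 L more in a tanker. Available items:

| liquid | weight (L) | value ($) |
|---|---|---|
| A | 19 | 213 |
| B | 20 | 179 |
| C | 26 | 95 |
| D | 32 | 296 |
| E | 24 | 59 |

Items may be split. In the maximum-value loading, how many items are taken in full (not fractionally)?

Order: A (213/19=11.21) > D (296/32=9.25) > B (179/20=8.95) > C (95/26=3.65) > E (59/24=2.46)
Fill: take A (19 @ 213) → take 24/32 of D → 222.00; 43/43 used.
1 item(s) taken whole; one partial (take 24/32 of D).

1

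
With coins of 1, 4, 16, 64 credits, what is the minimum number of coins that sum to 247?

247 = 3×64 + 3×16 + 1×4 + 3×1
Total coins = 3 + 3 + 1 + 3 = 10

10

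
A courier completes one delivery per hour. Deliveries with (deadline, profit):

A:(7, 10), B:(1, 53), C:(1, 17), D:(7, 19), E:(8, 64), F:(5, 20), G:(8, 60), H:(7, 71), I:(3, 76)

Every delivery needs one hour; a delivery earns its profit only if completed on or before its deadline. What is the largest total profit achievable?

373

Sort by profit descending; place each in the latest free slot ≤ its deadline.
By profit: I(d3,76), H(d7,71), E(d8,64), G(d8,60), B(d1,53), F(d5,20), D(d7,19), C(d1,17), A(d7,10)
I→slot 3; H→slot 7; E→slot 8; G→slot 6; B→slot 1; F→slot 5; D→slot 4; C skipped; A→slot 2.
Profit = 53 + 10 + 76 + 19 + 20 + 60 + 71 + 64 = 373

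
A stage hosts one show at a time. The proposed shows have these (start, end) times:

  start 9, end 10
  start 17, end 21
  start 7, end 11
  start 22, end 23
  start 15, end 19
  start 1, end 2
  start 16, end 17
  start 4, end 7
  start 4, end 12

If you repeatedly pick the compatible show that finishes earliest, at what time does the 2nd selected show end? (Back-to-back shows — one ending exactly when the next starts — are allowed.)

7

Greedy by earliest finish: after sorting by end time, pick each interval compatible with the last pick.
By end time: (1,2), (4,7), (9,10), (7,11), (4,12), (16,17), (15,19), (17,21), (22,23).
Pick (1,2); next start ≥ 2 → (4,7); next start ≥ 7 → (9,10); next start ≥ 10 → (16,17); next start ≥ 17 → (17,21); next start ≥ 21 → (22,23).
Selected: (1,2) (4,7) (9,10) (16,17) (17,21) (22,23)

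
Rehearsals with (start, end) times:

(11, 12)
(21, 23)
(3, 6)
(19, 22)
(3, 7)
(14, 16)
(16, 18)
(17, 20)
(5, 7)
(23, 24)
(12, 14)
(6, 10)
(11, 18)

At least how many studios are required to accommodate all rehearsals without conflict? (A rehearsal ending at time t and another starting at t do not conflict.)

Count concurrent intervals with a sweep; the peak is the room count.
Events (time:±→running): 3:+→1 3:+→2 5:+→3 … peak 3.

3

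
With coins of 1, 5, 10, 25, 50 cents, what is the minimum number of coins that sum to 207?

Greedy: take as many of the largest coin as possible, then repeat with the remainder.
207 − 4×50→7 − 1×5→2 − 2×1→0
Total coins = 4 + 1 + 2 = 7

7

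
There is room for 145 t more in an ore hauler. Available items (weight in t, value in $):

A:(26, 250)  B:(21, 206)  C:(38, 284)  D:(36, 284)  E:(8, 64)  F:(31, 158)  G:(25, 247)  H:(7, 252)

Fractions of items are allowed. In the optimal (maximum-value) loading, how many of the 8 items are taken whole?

Greedy by value/weight ratio, highest first.
Order: H (252/7=36.00) > G (247/25=9.88) > B (206/21=9.81) > A (250/26=9.62) > E (64/8=8.00) > D (284/36=7.89) > C (284/38=7.47) > F (158/31=5.10)
Fill: take H (7 @ 252) → take G (25 @ 247) → take B (21 @ 206) → take A (26 @ 250) → take E (8 @ 64) → take D (36 @ 284) → take 22/38 of C → 164.42; 145/145 used.
6 item(s) taken whole; one partial (take 22/38 of C).

6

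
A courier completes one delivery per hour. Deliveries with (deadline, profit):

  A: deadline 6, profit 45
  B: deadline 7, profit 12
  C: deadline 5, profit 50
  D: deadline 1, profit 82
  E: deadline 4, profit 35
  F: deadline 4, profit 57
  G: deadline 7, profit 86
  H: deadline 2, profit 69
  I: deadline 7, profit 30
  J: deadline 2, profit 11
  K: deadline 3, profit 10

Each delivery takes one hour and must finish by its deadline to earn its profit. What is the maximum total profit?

Sort by profit descending; place each in the latest free slot ≤ its deadline.
Profit order: G=86 D=82 H=69 F=57 C=50 A=45 E=35 I=30 B=12 J=11 K=10
Assign: G→slot 7, D→slot 1, H→slot 2, F→slot 4, C→slot 5, A→slot 6, E→slot 3, I skipped, B skipped, J skipped, K skipped.
Slots: [1:D] [2:H] [3:E] [4:F] [5:C] [6:A] [7:G]
Profit = 82 + 69 + 35 + 57 + 50 + 45 + 86 = 424

424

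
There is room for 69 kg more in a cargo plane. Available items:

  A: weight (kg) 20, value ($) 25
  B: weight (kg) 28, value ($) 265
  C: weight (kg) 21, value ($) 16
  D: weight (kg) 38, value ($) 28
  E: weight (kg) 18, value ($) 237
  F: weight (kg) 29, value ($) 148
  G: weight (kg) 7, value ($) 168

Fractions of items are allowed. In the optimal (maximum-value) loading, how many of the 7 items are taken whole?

Greedy by value/weight ratio, highest first.
Order: G (168/7=24.00) > E (237/18=13.17) > B (265/28=9.46) > F (148/29=5.10) > A (25/20=1.25) > C (16/21=0.76) > D (28/38=0.74)
Fill: take G (7 @ 168) → take E (18 @ 237) → take B (28 @ 265) → take 16/29 of F → 81.66; 69/69 used.
3 item(s) taken whole; one partial (take 16/29 of F).

3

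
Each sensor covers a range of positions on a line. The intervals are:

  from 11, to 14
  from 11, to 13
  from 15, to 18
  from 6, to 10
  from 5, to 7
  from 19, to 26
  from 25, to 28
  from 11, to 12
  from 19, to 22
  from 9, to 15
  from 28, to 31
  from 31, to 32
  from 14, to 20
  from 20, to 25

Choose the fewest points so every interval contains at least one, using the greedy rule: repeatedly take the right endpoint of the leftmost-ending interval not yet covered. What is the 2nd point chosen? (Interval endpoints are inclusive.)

Process intervals by earliest right end; each time one isn't hit yet, stab at its right endpoint.
By right end: [5,7]  [6,10]  [11,12]  [11,13]  [11,14]  [9,15]  [15,18]  [14,20]  [19,22]  [20,25]  [19,26]  [25,28]  [28,31]  [31,32]
[5,7] uncovered → point at 7; [11,12] uncovered → point at 12; [15,18] uncovered → point at 18; [19,22] uncovered → point at 22; [25,28] uncovered → point at 28; [31,32] uncovered → point at 32.
Points: 7, 12, 18, 22, 28, 32 (6 total).

12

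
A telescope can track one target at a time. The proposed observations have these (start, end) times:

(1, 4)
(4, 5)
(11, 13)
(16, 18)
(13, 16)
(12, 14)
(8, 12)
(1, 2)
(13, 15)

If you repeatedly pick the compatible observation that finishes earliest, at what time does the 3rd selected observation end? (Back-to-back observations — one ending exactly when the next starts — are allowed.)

Sorted by end: (1,2)  (1,4)  (4,5)  (8,12)  (11,13)  (12,14)  (13,15)  (13,16)  (16,18)
take (1,2); skip (1,4); take (4,5); take (8,12); take (12,14); take (16,18).
Selected: (1,2) (4,5) (8,12) (12,14) (16,18)

12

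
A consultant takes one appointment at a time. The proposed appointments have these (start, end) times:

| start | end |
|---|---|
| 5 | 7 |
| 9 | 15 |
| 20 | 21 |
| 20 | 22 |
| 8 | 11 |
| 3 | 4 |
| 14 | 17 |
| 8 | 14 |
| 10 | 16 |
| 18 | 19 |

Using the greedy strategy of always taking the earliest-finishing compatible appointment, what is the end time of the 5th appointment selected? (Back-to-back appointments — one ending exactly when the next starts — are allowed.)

Order by finish time; keep every interval that doesn't clash with the previous kept one.
By end time: (3,4), (5,7), (8,11), (8,14), (9,15), (10,16), (14,17), (18,19), (20,21), (20,22).
Pick (3,4); next start ≥ 4 → (5,7); next start ≥ 7 → (8,11); next start ≥ 11 → (14,17); next start ≥ 17 → (18,19); next start ≥ 19 → (20,21).
Selected: (3,4) (5,7) (8,11) (14,17) (18,19) (20,21)

19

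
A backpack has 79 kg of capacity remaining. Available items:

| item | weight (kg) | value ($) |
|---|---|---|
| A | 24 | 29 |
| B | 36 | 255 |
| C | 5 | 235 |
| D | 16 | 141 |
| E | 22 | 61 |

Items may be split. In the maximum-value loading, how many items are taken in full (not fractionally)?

Sort by value per unit weight and fill in that order.
Order: C (235/5=47.00) > D (141/16=8.81) > B (255/36=7.08) > E (61/22=2.77) > A (29/24=1.21)
Fill: take C (5 @ 235) → take D (16 @ 141) → take B (36 @ 255) → take E (22 @ 61); 79/79 used.
4 item(s) taken whole.

4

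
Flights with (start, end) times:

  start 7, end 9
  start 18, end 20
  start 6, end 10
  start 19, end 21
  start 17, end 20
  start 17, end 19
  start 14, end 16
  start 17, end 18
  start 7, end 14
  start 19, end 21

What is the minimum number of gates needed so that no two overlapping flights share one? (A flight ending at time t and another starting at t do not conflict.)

Count concurrent intervals with a sweep; the peak is the room count.
starts: [6, 7, 7, 14, 17, 17, 17, 18, 19, 19]
ends:   [9, 10, 14, 16, 18, 19, 20, 20, 21, 21]
s6→1 s7→2 s7→3 e9→2 e10→1 e14→0 s14→1 e16→0 s17→1 s17→2 s17→3 e18→2 s18→3 e19→2 s19→3 s19→4  — peak 4.

4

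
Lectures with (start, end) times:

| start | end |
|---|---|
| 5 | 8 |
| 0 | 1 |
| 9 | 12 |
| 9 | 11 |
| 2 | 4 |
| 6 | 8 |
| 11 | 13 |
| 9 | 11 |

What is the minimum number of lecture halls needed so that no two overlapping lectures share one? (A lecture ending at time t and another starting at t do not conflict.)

3

Events (time:±→running): 0:+→1 1:-→0 2:+→1 4:-→0 5:+→1 6:+→2 8:-→1 8:-→0 9:+→1 9:+→2 9:+→3 … peak 3.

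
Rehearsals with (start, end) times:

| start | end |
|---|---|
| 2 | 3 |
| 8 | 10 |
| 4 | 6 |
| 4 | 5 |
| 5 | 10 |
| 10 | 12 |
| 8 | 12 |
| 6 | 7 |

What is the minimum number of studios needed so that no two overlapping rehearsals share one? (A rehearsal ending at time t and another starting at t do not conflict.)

3

The answer is the maximum number of intervals overlapping at any instant.
starts: [2, 4, 4, 5, 6, 8, 8, 10]
ends:   [3, 5, 6, 7, 10, 10, 12, 12]
s2→1 e3→0 s4→1 s4→2 e5→1 s5→2 e6→1 s6→2 e7→1 s8→2 s8→3  — peak 3.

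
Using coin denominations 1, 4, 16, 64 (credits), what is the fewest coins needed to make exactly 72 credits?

72 = 1×64 + 2×4
Total coins = 1 + 2 = 3

3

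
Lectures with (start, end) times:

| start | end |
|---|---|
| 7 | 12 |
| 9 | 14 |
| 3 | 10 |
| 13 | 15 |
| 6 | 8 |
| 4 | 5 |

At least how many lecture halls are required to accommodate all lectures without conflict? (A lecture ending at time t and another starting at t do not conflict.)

Count concurrent intervals with a sweep; the peak is the room count.
Events (time:±→running): 3:+→1 4:+→2 5:-→1 6:+→2 7:+→3 … peak 3.

3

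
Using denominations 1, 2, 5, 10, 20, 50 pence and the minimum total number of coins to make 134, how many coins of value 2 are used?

2

Use the largest denomination that fits, subtract, and repeat.
134 = 2×50 + 1×20 + 1×10 + 2×2
Count of 2: 2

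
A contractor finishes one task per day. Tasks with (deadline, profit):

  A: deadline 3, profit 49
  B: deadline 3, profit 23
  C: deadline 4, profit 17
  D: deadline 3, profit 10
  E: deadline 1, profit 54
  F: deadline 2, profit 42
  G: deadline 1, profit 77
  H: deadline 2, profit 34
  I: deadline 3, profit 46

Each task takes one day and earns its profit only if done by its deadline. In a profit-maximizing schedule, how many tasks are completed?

Sort by profit descending; place each in the latest free slot ≤ its deadline.
By profit: G(d1,77), E(d1,54), A(d3,49), I(d3,46), F(d2,42), H(d2,34), B(d3,23), C(d4,17), D(d3,10)
G→slot 1; E skipped; A→slot 3; I→slot 2; F skipped; H skipped; B skipped; C→slot 4; D skipped.
4 of 9 scheduled.

4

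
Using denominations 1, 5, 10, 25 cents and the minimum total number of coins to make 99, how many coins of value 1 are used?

99 − 3×25→24 − 2×10→4 − 4×1→0
Count of 1: 4

4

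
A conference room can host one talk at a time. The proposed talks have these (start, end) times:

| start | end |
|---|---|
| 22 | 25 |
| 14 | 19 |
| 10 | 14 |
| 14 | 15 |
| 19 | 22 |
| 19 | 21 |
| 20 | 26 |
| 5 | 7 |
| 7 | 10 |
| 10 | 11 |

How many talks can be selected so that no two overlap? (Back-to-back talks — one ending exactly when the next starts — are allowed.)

Sorted by end: (5,7)  (7,10)  (10,11)  (10,14)  (14,15)  (14,19)  (19,21)  (19,22)  (22,25)  (20,26)
take (5,7); take (7,10); take (10,11); take (14,15); skip (14,19); take (19,21); take (22,25).
Selected 6 talks.

6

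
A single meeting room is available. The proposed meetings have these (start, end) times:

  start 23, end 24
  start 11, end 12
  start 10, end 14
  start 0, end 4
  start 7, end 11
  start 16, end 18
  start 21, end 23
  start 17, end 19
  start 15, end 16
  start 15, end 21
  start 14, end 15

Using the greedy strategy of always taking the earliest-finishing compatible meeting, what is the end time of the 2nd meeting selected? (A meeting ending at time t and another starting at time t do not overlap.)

Sort by end time and greedily take each interval whose start is ≥ the last chosen end.
Sorted by end: (0,4)  (7,11)  (11,12)  (10,14)  (14,15)  (15,16)  (16,18)  (17,19)  (15,21)  (21,23)  (23,24)
take (0,4); take (7,11); take (11,12); take (14,15); take (15,16); take (16,18); skip (15,21); take (21,23); take (23,24).
Selected: (0,4) (7,11) (11,12) (14,15) (15,16) (16,18) (21,23) (23,24)

11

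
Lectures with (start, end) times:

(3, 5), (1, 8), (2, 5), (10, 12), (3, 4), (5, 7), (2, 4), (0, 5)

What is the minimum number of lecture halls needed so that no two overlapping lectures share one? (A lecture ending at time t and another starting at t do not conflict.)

6

Events (time:±→running): 0:+→1 1:+→2 2:+→3 2:+→4 3:+→5 3:+→6 … peak 6.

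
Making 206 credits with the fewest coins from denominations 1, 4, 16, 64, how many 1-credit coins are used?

2

Greedy: take as many of the largest coin as possible, then repeat with the remainder.
206 − 3×64→14 − 3×4→2 − 2×1→0
Count of 1: 2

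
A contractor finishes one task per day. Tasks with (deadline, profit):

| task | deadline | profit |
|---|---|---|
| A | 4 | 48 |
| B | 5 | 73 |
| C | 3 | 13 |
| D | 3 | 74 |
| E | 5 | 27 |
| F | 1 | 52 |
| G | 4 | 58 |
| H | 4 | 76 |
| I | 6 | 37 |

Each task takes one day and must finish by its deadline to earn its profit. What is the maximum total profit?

By profit: H(d4,76), D(d3,74), B(d5,73), G(d4,58), F(d1,52), A(d4,48), I(d6,37), E(d5,27), C(d3,13)
H→slot 4; D→slot 3; B→slot 5; G→slot 2; F→slot 1; A skipped; I→slot 6; E skipped; C skipped.
Profit = 52 + 58 + 74 + 76 + 73 + 37 = 370

370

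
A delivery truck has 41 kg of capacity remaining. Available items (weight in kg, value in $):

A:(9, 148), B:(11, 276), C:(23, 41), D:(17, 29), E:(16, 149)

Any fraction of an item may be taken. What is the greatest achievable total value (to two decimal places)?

Sort by value per unit weight and fill in that order.
Ratios (sorted): B 25.09, A 16.44, E 9.31, C 1.78, D 1.71
take B (11 @ 276); take A (9 @ 148); take E (16 @ 149); take 5/23 of C → 8.91. Capacity used 41/41.
Total value = 581.91

581.91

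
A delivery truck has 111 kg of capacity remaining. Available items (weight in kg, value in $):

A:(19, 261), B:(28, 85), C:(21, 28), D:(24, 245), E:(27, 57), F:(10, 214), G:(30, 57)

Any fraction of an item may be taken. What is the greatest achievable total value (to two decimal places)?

867.70

Order: F (214/10=21.40) > A (261/19=13.74) > D (245/24=10.21) > B (85/28=3.04) > E (57/27=2.11) > G (57/30=1.90) > C (28/21=1.33)
Fill: take F (10 @ 214) → take A (19 @ 261) → take D (24 @ 245) → take B (28 @ 85) → take E (27 @ 57) → take 3/30 of G → 5.70; 111/111 used.
Total value = 867.70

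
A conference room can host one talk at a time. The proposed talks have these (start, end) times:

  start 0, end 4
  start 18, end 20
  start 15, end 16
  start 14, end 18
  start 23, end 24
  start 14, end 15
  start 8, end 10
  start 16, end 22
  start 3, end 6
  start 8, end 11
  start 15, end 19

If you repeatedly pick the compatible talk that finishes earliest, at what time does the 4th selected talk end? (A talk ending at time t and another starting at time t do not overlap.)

Greedy by earliest finish: after sorting by end time, pick each interval compatible with the last pick.
By end time: (0,4), (3,6), (8,10), (8,11), (14,15), (15,16), (14,18), (15,19), (18,20), (16,22), (23,24).
Pick (0,4); next start ≥ 4 → (8,10); next start ≥ 10 → (14,15); next start ≥ 15 → (15,16); next start ≥ 16 → (18,20); next start ≥ 20 → (23,24).
Selected: (0,4) (8,10) (14,15) (15,16) (18,20) (23,24)

16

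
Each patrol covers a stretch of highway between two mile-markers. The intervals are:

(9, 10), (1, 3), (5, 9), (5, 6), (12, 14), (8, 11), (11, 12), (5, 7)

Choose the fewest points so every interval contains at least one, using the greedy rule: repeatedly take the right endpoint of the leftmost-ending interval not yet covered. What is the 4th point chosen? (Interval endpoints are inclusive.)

By right end: [1,3]  [5,6]  [5,7]  [5,9]  [9,10]  [8,11]  [11,12]  [12,14]
[1,3] uncovered → point at 3; [5,6] uncovered → point at 6; [9,10] uncovered → point at 10; [11,12] uncovered → point at 12.
Points: 3, 6, 10, 12 (4 total).

12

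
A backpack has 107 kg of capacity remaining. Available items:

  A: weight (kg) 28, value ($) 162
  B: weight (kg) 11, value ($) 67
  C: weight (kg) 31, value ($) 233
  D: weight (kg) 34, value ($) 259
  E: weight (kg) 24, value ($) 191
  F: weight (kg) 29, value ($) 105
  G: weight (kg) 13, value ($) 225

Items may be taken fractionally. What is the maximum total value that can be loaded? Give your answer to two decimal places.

938.45

Order: G (225/13=17.31) > E (191/24=7.96) > D (259/34=7.62) > C (233/31=7.52) > B (67/11=6.09) > A (162/28=5.79) > F (105/29=3.62)
Fill: take G (13 @ 225) → take E (24 @ 191) → take D (34 @ 259) → take C (31 @ 233) → take 5/11 of B → 30.45; 107/107 used.
Total value = 938.45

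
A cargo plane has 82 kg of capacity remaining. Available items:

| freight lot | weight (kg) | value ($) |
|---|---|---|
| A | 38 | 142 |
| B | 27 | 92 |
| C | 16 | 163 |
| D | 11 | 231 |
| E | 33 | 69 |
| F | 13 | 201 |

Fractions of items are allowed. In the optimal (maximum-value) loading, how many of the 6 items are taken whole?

4

Greedy by value/weight ratio, highest first.
Order: D (231/11=21.00) > F (201/13=15.46) > C (163/16=10.19) > A (142/38=3.74) > B (92/27=3.41) > E (69/33=2.09)
Fill: take D (11 @ 231) → take F (13 @ 201) → take C (16 @ 163) → take A (38 @ 142) → take 4/27 of B → 13.63; 82/82 used.
4 item(s) taken whole; one partial (take 4/27 of B).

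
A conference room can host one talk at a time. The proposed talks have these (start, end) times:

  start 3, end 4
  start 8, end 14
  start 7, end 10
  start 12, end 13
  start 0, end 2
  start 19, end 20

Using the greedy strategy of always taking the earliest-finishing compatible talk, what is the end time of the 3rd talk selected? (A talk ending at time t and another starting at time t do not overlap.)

By end time: (0,2), (3,4), (7,10), (12,13), (8,14), (19,20).
Pick (0,2); next start ≥ 2 → (3,4); next start ≥ 4 → (7,10); next start ≥ 10 → (12,13); next start ≥ 13 → (19,20).
Selected: (0,2) (3,4) (7,10) (12,13) (19,20)

10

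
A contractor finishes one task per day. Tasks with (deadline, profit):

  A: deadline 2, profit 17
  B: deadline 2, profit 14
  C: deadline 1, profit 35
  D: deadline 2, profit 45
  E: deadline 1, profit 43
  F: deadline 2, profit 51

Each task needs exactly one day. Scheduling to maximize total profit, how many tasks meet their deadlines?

2

Sort by profit descending; place each in the latest free slot ≤ its deadline.
Profit order: F=51 D=45 E=43 C=35 A=17 B=14
Assign: F→slot 2, D→slot 1, E skipped, C skipped, A skipped, B skipped.
Slots: [1:D] [2:F]
2 of 6 scheduled.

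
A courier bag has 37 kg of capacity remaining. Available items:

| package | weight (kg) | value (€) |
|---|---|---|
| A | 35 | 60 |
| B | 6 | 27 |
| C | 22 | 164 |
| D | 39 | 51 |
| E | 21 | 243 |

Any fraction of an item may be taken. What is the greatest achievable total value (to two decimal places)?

362.27

Greedy by value/weight ratio, highest first.
Order: E (243/21=11.57) > C (164/22=7.45) > B (27/6=4.50) > A (60/35=1.71) > D (51/39=1.31)
Fill: take E (21 @ 243) → take 16/22 of C → 119.27; 37/37 used.
Total value = 362.27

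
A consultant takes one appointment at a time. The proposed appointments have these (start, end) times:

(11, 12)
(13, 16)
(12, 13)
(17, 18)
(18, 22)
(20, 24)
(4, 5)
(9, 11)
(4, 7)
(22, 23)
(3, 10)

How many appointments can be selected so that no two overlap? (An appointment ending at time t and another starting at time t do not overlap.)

Order by finish time; keep every interval that doesn't clash with the previous kept one.
By end time: (4,5), (4,7), (3,10), (9,11), (11,12), (12,13), (13,16), (17,18), (18,22), (22,23), (20,24).
Pick (4,5); next start ≥ 5 → (9,11); next start ≥ 11 → (11,12); next start ≥ 12 → (12,13); next start ≥ 13 → (13,16); next start ≥ 16 → (17,18); next start ≥ 18 → (18,22); next start ≥ 22 → (22,23).
Selected 8 appointments.

8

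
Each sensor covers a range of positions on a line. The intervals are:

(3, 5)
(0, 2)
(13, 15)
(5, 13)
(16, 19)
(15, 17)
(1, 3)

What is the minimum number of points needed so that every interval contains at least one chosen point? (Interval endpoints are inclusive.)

4

Process intervals by earliest right end; each time one isn't hit yet, stab at its right endpoint.
By right end: [0,2]  [1,3]  [3,5]  [5,13]  [13,15]  [15,17]  [16,19]
[0,2] uncovered → point at 2; [3,5] uncovered → point at 5; [13,15] uncovered → point at 15; [16,19] uncovered → point at 19.
Points: 2, 5, 15, 19 (4 total).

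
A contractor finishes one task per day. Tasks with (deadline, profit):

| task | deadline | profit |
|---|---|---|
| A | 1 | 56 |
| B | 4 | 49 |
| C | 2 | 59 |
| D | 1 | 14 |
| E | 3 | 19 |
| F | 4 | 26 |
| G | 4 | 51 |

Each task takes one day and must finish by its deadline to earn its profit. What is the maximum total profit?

Take jobs in profit order; each goes to the latest open slot no later than its deadline.
Profit order: C=59 A=56 G=51 B=49 F=26 E=19 D=14
Assign: C→slot 2, A→slot 1, G→slot 4, B→slot 3, F skipped, E skipped, D skipped.
Slots: [1:A] [2:C] [3:B] [4:G]
Profit = 56 + 59 + 49 + 51 = 215

215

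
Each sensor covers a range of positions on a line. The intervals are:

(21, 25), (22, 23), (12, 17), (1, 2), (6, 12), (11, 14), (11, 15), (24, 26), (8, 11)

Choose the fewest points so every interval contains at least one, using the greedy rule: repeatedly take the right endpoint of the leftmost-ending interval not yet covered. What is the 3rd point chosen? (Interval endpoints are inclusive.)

17

By right end: [1,2]  [8,11]  [6,12]  [11,14]  [11,15]  [12,17]  [22,23]  [21,25]  [24,26]
[1,2] uncovered → point at 2; [8,11] uncovered → point at 11; [12,17] uncovered → point at 17; [22,23] uncovered → point at 23; [24,26] uncovered → point at 26.
Points: 2, 11, 17, 23, 26 (5 total).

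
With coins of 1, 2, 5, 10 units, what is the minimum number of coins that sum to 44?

Use the largest denomination that fits, subtract, and repeat.
44 − 4×10→4 − 2×2→0
Total coins = 4 + 2 = 6

6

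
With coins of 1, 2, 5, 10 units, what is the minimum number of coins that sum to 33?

5

Use the largest denomination that fits, subtract, and repeat.
33 − 3×10→3 − 1×2→1 − 1×1→0
Total coins = 3 + 1 + 1 = 5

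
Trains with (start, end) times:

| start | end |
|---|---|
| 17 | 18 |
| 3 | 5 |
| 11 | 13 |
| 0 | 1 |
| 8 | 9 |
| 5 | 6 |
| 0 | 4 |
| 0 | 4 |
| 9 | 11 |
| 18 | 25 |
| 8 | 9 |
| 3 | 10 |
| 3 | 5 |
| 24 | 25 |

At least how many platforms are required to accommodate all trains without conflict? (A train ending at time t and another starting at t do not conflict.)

Count concurrent intervals with a sweep; the peak is the room count.
Events (time:±→running): 0:+→1 0:+→2 0:+→3 1:-→2 3:+→3 3:+→4 3:+→5 … peak 5.

5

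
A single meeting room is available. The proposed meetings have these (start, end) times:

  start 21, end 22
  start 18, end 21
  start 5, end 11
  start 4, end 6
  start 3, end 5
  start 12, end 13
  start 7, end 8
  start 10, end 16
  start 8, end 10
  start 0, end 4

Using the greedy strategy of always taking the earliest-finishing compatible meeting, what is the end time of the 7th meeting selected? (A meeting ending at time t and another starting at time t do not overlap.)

22

Sorted by end: (0,4)  (3,5)  (4,6)  (7,8)  (8,10)  (5,11)  (12,13)  (10,16)  (18,21)  (21,22)
take (0,4); skip (3,5); take (4,6); take (7,8); take (8,10); take (12,13); take (18,21); take (21,22).
Selected: (0,4) (4,6) (7,8) (8,10) (12,13) (18,21) (21,22)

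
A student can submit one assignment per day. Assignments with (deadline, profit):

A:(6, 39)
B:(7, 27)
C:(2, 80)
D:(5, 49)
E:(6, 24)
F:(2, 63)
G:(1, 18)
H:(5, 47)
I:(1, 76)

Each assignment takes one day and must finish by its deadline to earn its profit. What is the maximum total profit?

Sort by profit descending; place each in the latest free slot ≤ its deadline.
By profit: C(d2,80), I(d1,76), F(d2,63), D(d5,49), H(d5,47), A(d6,39), B(d7,27), E(d6,24), G(d1,18)
C→slot 2; I→slot 1; F skipped; D→slot 5; H→slot 4; A→slot 6; B→slot 7; E→slot 3; G skipped.
Profit = 76 + 80 + 24 + 47 + 49 + 39 + 27 = 342

342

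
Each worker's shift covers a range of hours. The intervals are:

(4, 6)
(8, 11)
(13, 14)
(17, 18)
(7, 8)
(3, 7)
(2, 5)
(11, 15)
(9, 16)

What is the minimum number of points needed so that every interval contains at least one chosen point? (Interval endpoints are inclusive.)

Sorted: [2,5] [4,6] [3,7] [7,8] [8,11] [13,14] [11,15] [9,16] [17,18]
{[2,5],[4,6],[3,7]} hit by 5; {[7,8],[8,11]} hit by 8; {[13,14],[11,15],[9,16]} hit by 14; {[17,18]} hit by 18.
Points: 5, 8, 14, 18 (4 total).

4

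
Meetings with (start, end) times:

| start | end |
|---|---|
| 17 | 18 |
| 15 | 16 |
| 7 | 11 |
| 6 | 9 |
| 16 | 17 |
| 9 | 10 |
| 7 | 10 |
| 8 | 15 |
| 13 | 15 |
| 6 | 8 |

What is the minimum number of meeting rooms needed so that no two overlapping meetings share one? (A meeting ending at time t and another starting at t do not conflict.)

starts: [6, 6, 7, 7, 8, 9, 13, 15, 16, 17]
ends:   [8, 9, 10, 10, 11, 15, 15, 16, 17, 18]
s6→1 s6→2 s7→3 s7→4  — peak 4.

4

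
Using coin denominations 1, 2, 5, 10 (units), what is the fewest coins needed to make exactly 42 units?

5

Use the largest denomination that fits, subtract, and repeat.
42 − 4×10→2 − 1×2→0
Total coins = 4 + 1 = 5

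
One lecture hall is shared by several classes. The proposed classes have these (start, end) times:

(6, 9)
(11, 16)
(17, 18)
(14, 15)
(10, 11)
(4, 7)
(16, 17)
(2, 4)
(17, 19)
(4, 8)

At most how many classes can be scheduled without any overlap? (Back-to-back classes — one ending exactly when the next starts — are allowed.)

6

Sorted by end: (2,4)  (4,7)  (4,8)  (6,9)  (10,11)  (14,15)  (11,16)  (16,17)  (17,18)  (17,19)
take (2,4); take (4,7); skip (4,8); take (10,11); take (14,15); take (16,17); take (17,18).
Selected 6 classes.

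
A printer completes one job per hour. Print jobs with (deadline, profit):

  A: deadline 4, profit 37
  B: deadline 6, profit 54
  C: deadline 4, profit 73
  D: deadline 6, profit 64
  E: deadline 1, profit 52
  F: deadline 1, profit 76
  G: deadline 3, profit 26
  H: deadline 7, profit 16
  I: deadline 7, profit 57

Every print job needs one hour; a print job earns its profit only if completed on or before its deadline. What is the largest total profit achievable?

387

By profit: F(d1,76), C(d4,73), D(d6,64), I(d7,57), B(d6,54), E(d1,52), A(d4,37), G(d3,26), H(d7,16)
F→slot 1; C→slot 4; D→slot 6; I→slot 7; B→slot 5; E skipped; A→slot 3; G→slot 2; H skipped.
Profit = 76 + 26 + 37 + 73 + 54 + 64 + 57 = 387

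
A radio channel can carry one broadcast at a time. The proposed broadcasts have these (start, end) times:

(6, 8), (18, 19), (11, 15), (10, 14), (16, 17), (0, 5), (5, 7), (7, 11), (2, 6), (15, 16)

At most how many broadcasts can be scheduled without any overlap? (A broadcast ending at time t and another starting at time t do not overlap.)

7

Sorted by end: (0,5)  (2,6)  (5,7)  (6,8)  (7,11)  (10,14)  (11,15)  (15,16)  (16,17)  (18,19)
take (0,5); take (5,7); take (7,11); take (11,15); take (15,16); take (16,17); take (18,19).
Selected 7 broadcasts.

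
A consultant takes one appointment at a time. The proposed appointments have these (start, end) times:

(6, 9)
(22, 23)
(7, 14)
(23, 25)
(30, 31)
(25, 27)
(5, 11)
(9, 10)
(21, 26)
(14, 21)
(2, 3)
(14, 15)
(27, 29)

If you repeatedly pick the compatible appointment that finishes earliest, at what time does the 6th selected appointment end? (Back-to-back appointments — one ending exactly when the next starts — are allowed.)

25

By end time: (2,3), (6,9), (9,10), (5,11), (7,14), (14,15), (14,21), (22,23), (23,25), (21,26), (25,27), (27,29), (30,31).
Pick (2,3); next start ≥ 3 → (6,9); next start ≥ 9 → (9,10); next start ≥ 10 → (14,15); next start ≥ 15 → (22,23); next start ≥ 23 → (23,25); next start ≥ 25 → (25,27); next start ≥ 27 → (27,29); next start ≥ 29 → (30,31).
Selected: (2,3) (6,9) (9,10) (14,15) (22,23) (23,25) (25,27) (27,29) (30,31)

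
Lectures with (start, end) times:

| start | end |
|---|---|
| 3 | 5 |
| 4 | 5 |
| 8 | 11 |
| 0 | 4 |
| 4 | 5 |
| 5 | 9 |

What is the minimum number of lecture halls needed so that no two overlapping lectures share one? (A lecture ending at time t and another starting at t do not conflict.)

Events (time:±→running): 0:+→1 3:+→2 4:-→1 4:+→2 4:+→3 … peak 3.

3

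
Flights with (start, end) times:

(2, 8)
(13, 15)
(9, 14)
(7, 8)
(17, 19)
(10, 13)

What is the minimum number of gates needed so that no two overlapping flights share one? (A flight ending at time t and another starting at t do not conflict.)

starts: [2, 7, 9, 10, 13, 17]
ends:   [8, 8, 13, 14, 15, 19]
s2→1 s7→2  — peak 2.

2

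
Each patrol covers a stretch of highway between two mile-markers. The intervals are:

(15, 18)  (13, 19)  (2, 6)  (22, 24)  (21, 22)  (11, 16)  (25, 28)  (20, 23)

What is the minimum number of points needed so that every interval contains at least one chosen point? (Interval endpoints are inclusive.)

Sorted: [2,6] [11,16] [15,18] [13,19] [21,22] [20,23] [22,24] [25,28]
{[2,6]} hit by 6; {[11,16],[15,18],[13,19]} hit by 16; {[21,22],[20,23],[22,24]} hit by 22; {[25,28]} hit by 28.
Points: 6, 16, 22, 28 (4 total).

4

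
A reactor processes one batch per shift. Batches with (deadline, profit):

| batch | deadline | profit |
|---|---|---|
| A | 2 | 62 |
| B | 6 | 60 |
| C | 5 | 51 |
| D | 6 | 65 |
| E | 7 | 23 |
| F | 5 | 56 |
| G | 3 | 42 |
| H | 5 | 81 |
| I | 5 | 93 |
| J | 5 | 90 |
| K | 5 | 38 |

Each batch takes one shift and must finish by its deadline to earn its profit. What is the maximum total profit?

Take jobs in profit order; each goes to the latest open slot no later than its deadline.
Profit order: I=93 J=90 H=81 D=65 A=62 B=60 F=56 C=51 G=42 K=38 E=23
Assign: I→slot 5, J→slot 4, H→slot 3, D→slot 6, A→slot 2, B→slot 1, F skipped, C skipped, G skipped, K skipped, E→slot 7.
Slots: [1:B] [2:A] [3:H] [4:J] [5:I] [6:D] [7:E]
Profit = 60 + 62 + 81 + 90 + 93 + 65 + 23 = 474

474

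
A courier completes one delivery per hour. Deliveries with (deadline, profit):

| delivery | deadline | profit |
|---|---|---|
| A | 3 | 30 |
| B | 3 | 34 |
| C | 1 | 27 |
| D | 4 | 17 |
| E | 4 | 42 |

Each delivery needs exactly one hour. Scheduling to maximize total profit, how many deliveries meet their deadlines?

4

Sort by profit descending; place each in the latest free slot ≤ its deadline.
By profit: E(d4,42), B(d3,34), A(d3,30), C(d1,27), D(d4,17)
E→slot 4; B→slot 3; A→slot 2; C→slot 1; D skipped.
4 of 5 scheduled.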